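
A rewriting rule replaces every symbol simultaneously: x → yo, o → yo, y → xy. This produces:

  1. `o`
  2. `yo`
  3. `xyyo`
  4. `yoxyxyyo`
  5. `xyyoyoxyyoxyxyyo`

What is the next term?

Rewriting the 16 symbols of xyyoyoxyyoxyxyyo one by one yields yo xy xy yo xy yo yo xy xy yo yo xy yo xy xy yo; concatenated:

yoxyxyyoxyyoyoxyxyyoyoxyyoxyxyyo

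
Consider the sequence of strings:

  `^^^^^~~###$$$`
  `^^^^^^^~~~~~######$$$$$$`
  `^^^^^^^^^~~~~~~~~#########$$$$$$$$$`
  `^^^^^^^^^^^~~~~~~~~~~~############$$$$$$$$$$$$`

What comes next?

Each string has the form ^^{2n+3} ~^{3n-1} #^{3n} $^{3n} (n = 1, 2, …).
At n = 5 the blocks have lengths 13, 14, 15, 15.

^^^^^^^^^^^^^~~~~~~~~~~~~~~###############$$$$$$$$$$$$$$$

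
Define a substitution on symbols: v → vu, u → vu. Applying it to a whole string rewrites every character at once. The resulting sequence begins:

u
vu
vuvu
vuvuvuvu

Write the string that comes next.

Apply φ to vuvuvuvu symbol by symbol: v→vu, u→vu, v→vu, u→vu, v→vu, u→vu, v→vu, u→vu; joined: vu vu vu vu vu vu vu vu.

vuvuvuvuvuvuvuvu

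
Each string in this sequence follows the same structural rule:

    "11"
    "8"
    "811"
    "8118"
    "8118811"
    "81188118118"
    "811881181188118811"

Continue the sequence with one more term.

81188118118811881181188118118

Each term (from the third on) is the previous term followed by the one before it: term 3 = 8·11 = 811.
So term 8 is 811881181188118811·81188118118.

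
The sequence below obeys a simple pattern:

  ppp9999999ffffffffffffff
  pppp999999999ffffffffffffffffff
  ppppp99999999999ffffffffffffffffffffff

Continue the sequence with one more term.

pppppp9999999999999ffffffffffffffffffffffffff

The n-th term is n p's then 2n+1 9's then 4n+2 f's, where the shown terms are n = 3, 4, 5.
At n = 6 the blocks have lengths 6, 13, 26.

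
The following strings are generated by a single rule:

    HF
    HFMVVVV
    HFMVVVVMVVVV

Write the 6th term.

HFMVVVVMVVVVMVVVVMVVVVMVVVV

The strings grow by a fixed suffix MVVVV each time.
From HFMVVVVMVVVV, 3 further steps: HFMVVVVMVVVV → HFMVVVVMVVVVMVVVV → HFMVVVVMVVVVMVVVVMVVVV → (answer).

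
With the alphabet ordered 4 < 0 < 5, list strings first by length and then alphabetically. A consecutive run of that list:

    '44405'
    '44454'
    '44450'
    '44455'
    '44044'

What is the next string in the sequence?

44040

The successor of 44044 increments the rightmost position that isn't already 5 and resets every position after it to 4.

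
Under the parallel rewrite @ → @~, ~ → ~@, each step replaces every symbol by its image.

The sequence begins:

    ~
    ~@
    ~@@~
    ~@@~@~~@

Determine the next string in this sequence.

~@@~@~~@@~~@~@@~

Rewriting each symbol of ~@@~@~~@: ~→~@, @→@~, @→@~, ~→~@, @→@~, ~→~@, ~→~@, @→@~, which concatenates to ~@ @~ @~ ~@ @~ ~@ ~@ @~.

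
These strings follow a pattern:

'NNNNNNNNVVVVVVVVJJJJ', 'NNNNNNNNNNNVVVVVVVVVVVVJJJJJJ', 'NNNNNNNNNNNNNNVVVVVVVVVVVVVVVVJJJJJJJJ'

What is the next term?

NNNNNNNNNNNNNNNNNVVVVVVVVVVVVVVVVVVVVJJJJJJJJJJ

The n-th term is 3n+2 N's then 4n V's then 2n J's, where the shown terms are n = 2, 3, 4.
Setting n = 5 gives 17, 20, 10 characters in each block.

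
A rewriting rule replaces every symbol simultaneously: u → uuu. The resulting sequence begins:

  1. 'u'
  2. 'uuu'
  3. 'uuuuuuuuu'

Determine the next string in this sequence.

uuuuuuuuuuuuuuuuuuuuuuuuuuu

Rewriting each symbol of uuuuuuuuu: u→uuu, u→uuu, u→uuu, u→uuu, u→uuu, u→uuu, u→uuu, u→uuu, u→uuu, which concatenates to uuu uuu uuu uuu uuu uuu uuu uuu uuu.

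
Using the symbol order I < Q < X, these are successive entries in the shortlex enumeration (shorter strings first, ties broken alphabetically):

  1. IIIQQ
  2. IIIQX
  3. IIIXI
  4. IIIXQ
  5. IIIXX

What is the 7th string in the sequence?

IIQIQ

Stepping forward 2 times from IIIXX: IIIXX → IIQII, then the target.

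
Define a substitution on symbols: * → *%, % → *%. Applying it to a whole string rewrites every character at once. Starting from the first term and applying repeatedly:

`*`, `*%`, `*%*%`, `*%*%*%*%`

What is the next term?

*%*%*%*%*%*%*%*%

Apply φ to *%*%*%*% symbol by symbol: *→*%, %→*%, *→*%, %→*%, *→*%, %→*%, *→*%, %→*%; joined: *% *% *% *% *% *% *% *%.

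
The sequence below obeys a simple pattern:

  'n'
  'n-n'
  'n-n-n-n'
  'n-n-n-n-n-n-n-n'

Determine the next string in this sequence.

n-n-n-n-n-n-n-n-n-n-n-n-n-n-n-n

Every step duplicates the string with '-' between the halves.
So the next term is two copies of n-n-n-n-n-n-n-n with '-' between the halves.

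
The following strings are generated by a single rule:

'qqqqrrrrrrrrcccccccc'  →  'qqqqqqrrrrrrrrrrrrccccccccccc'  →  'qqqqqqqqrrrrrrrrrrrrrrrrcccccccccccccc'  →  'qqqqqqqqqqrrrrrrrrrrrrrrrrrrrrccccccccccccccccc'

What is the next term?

Term n consists of 2n q's, followed by 4n r's, followed by 3n+2 c's, where the shown terms are n = 2, 3, 4, 5.
At n = 6 the blocks have lengths 12, 24, 20.

qqqqqqqqqqqqrrrrrrrrrrrrrrrrrrrrrrrrcccccccccccccccccccc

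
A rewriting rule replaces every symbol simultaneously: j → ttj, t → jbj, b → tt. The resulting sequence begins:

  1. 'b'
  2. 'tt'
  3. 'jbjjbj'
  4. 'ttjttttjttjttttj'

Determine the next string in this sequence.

jbjjbjttjjbjjbjjbjjbjttjjbjjbjttjjbjjbjjbjjbjttj

Replace each of the 16 characters of ttjttttjttjttttj in place — jbj jbj ttj jbj jbj jbj jbj ttj jbj jbj ttj jbj jbj jbj jbj ttj — and concatenate.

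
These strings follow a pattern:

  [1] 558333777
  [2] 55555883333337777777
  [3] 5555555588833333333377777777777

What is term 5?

The n-th term is 3n-1 5's then n 8's then 3n 3's then 4n-1 7's (n = 1, 2, …).
At n = 5 the blocks have lengths 14, 5, 15, 19.

55555555555555888883333333333333337777777777777777777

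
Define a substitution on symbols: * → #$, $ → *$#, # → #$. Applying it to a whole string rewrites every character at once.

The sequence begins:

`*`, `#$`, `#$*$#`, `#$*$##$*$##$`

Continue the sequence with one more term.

#$*$##$*$##$#$*$##$*$##$#$*$#

Apply φ to #$*$##$*$##$ symbol by symbol: #→#$, $→*$#, *→#$, $→*$#, #→#$, #→#$, $→*$#, *→#$, $→*$#, #→#$, #→#$, $→*$#; joined: #$ *$# #$ *$# #$ #$ *$# #$ *$# #$ #$ *$#.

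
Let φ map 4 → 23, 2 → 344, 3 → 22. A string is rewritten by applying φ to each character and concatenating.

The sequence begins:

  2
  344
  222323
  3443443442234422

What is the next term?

Rewriting the 16 symbols of 3443443442234422 one by one yields 22 23 23 22 23 23 22 23 23 344 344 22 23 23 344 344; concatenated:

222323222323222323344344222323344344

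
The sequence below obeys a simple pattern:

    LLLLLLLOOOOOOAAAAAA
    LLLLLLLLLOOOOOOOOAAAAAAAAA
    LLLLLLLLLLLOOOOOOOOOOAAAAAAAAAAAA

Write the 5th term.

Each string has the form L^{2n+3} O^{2n+2} A^{3n}, where the shown terms are n = 2, 3, 4.
At n = 6 the blocks have lengths 15, 14, 18.

LLLLLLLLLLLLLLLOOOOOOOOOOOOOOAAAAAAAAAAAAAAAAAA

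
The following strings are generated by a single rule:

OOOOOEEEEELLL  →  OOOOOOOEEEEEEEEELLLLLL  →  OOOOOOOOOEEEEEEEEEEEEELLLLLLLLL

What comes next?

OOOOOOOOOOOEEEEEEEEEEEEEEEEELLLLLLLLLLLL

The n-th term is 2n+3 O's then 4n+1 E's then 3n L's (n = 1, 2, …).
Setting n = 4 gives 11, 17, 12 characters in each block.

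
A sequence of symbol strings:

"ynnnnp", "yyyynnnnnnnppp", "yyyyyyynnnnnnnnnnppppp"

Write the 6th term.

yyyyyyyyyyyyyyyynnnnnnnnnnnnnnnnnnnppppppppppp

Each string has the form y^{3n-2} n^{3n+1} p^{2n-1} (n = 1, 2, …).
For term 6, n = 6, so the run lengths are 16, 19, 11.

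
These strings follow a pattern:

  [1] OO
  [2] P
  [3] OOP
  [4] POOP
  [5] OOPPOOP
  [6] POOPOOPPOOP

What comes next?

Each term (from the third on) is the two preceding terms concatenated in order: term 3 = OO·P = OOP.
Continuing: OOPPOOP · POOPOOPPOOP gives term 7.

OOPPOOPPOOPOOPPOOP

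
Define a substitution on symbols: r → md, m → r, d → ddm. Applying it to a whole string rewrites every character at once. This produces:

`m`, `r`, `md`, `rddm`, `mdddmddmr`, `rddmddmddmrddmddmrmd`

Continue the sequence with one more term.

mdddmddmrddmddmrddmddmrmdddmddmrddmddmrmdrddm

Applying the rule to each of the 20 symbols of rddmddmddmrddmddmrmd gives the pieces md ddm ddm r ddm ddm r ddm ddm r md ddm ddm r ddm ddm r md r ddm, which concatenate to the answer.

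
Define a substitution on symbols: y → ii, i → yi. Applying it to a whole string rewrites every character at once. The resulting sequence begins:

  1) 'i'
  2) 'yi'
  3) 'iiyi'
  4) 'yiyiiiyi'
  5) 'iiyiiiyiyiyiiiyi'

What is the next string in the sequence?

yiyiiiyiyiyiiiyiiiyiiiyiyiyiiiyi

Applying the rule to each of the 16 symbols of iiyiiiyiyiyiiiyi gives the pieces yi yi ii yi yi yi ii yi ii yi ii yi yi yi ii yi, which concatenate to the answer.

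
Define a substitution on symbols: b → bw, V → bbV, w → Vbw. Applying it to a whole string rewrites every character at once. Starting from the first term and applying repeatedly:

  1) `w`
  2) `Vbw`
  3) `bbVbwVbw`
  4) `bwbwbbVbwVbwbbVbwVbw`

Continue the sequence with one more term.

Applying the rule to each of the 20 symbols of bwbwbbVbwVbwbbVbwVbw gives the pieces bw Vbw bw Vbw bw bw bbV bw Vbw bbV bw Vbw bw bw bbV bw Vbw bbV bw Vbw, which concatenate to the answer.

bwVbwbwVbwbwbwbbVbwVbwbbVbwVbwbwbwbbVbwVbwbbVbwVbw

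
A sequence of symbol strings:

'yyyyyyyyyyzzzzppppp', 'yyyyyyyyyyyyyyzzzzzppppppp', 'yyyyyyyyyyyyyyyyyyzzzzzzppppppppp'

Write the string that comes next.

Each string has the form y^{4n+2} z^{n+2} p^{2n+1}, where the shown terms are n = 2, 3, 4.
For the next term, n = 5, so the run lengths are 22, 7, 11.

yyyyyyyyyyyyyyyyyyyyyyzzzzzzzppppppppppp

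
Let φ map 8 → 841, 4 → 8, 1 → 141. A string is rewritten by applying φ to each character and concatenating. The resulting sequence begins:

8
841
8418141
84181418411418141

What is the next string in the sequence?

84181418411418141841814114181418411418141

Applying the rule to each of the 17 symbols of 84181418411418141 gives the pieces 841 8 141 841 141 8 141 841 8 141 141 8 141 841 141 8 141, which concatenate to the answer.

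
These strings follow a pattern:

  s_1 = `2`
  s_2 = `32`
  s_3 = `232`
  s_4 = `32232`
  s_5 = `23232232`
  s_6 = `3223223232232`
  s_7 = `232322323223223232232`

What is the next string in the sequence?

From term 3 onward, concatenate the second-to-last term with the last: 2·32 = 232, 32·232 = 32232, …
The next term joins 3223223232232 and 232322323223223232232.

3223223232232232322323223223232232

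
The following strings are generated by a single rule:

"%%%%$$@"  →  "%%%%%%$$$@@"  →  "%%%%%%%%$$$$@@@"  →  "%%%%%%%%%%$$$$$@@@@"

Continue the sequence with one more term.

%%%%%%%%%%%%$$$$$$@@@@@

Each string has the form %^{2n+2} $^{n+1} @^{n} (n = 1, 2, …).
Setting n = 5 gives 12, 6, 5 characters in each block.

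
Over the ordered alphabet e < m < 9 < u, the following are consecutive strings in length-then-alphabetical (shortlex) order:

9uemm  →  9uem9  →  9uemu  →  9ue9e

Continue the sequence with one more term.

9ue9m

Find the rightmost character of 9ue9e below u, bump it to the next letter, and reset everything to its right to e.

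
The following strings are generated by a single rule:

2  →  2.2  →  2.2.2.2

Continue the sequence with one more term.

Each string is two copies of the previous one joined by '.'.
Doubling 2.2.2.2 with '.' between the halves:

2.2.2.2.2.2.2.2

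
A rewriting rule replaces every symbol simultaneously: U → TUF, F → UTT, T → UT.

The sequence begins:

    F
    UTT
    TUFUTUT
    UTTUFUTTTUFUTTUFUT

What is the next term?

TUFUTUTTUFUTTTUFUTUTUTTUFUTTTUFUTUTTUFUTTTUFUT

Applying the rule to each of the 18 symbols of UTTUFUTTTUFUTTUFUT gives the pieces TUF UT UT TUF UTT TUF UT UT UT TUF UTT TUF UT UT TUF UTT TUF UT, which concatenate to the answer.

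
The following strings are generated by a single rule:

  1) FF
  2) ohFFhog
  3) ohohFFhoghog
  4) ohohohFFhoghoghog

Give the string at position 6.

s(k+1) = oh·s(k)·hog, so each term gains oh as a prefix and hog as a suffix.
From ohohohFFhoghoghog, 2 further steps: ohohohFFhoghoghog → ohohohohFFhoghoghoghog → (answer).

ohohohohohFFhoghoghoghoghog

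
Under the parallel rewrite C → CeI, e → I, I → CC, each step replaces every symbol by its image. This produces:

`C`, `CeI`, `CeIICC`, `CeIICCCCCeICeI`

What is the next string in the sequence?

Rewriting the 14 symbols of CeIICCCCCeICeI one by one yields CeI I CC CC CeI CeI CeI CeI CeI I CC CeI I CC; concatenated:

CeIICCCCCeICeICeICeICeIICCCeIICC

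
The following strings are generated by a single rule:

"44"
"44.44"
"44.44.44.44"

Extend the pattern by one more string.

Each string is two copies of the previous one joined by '.'.
One more doubling of 44.44.44.44 gives the answer.

44.44.44.44.44.44.44.44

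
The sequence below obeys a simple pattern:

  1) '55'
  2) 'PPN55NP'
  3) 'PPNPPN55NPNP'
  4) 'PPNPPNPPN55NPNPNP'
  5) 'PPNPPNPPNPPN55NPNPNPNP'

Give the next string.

s(k+1) = PPN·s(k)·NP, so each term gains PPN as a prefix and NP as a suffix.
One more step from PPNPPNPPNPPN55NPNPNPNP gives the answer.

PPNPPNPPNPPNPPN55NPNPNPNPNP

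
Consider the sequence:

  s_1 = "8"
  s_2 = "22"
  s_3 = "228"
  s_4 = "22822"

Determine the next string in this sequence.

22822228

This is a Fibonacci-style word recurrence s(k) = s(k−1)·s(k−2): e.g. 22·8 = 228.
The next term joins 22822 and 228.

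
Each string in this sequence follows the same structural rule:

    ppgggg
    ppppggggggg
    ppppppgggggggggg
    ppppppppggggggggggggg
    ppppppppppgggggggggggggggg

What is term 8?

The n-th term is 2n p's then 3n+1 g's (n = 1, 2, …).
For term 8, n = 8, so the run lengths are 16, 25.

ppppppppppppppppggggggggggggggggggggggggg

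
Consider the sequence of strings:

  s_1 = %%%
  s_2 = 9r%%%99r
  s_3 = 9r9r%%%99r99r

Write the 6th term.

9r9r9r9r9r%%%99r99r99r99r99r

s(k+1) = 9r·s(k)·99r, so each term gains 9r as a prefix and 99r as a suffix.
From 9r9r%%%99r99r, 3 further steps: 9r9r%%%99r99r → 9r9r9r%%%99r99r99r → 9r9r9r9r%%%99r99r99r99r → (answer).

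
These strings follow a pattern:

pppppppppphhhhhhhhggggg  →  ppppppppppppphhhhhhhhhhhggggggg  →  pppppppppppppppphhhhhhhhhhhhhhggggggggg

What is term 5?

pppppppppppppppppppppphhhhhhhhhhhhhhhhhhhhggggggggggggg

Each string has the form p^{3n+1} h^{3n-1} g^{2n-1}, where the shown terms are n = 3, 4, 5.
Setting n = 7 gives 22, 20, 13 characters in each block.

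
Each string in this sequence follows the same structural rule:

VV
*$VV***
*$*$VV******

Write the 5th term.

*$*$*$*$VV************

Every step adds *$ to the front and *** to the end of the previous string.
From *$*$VV******, 2 further steps: *$*$VV****** → *$*$*$VV********* → (answer).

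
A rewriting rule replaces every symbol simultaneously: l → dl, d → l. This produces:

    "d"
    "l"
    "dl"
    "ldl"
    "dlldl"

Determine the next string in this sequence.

ldldlldl

Expanding dlldl: d→l, l→dl, l→dl, d→l, l→dl. Concatenated: l dl dl l dl.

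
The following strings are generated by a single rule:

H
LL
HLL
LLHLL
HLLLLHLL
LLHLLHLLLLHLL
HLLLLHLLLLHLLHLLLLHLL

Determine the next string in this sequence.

From term 3 onward, concatenate the second-to-last term with the last: H·LL = HLL, LL·HLL = LLHLL, …
So term 8 is LLHLLHLLLLHLL·HLLLLHLLLLHLLHLLLLHLL.

LLHLLHLLLLHLLHLLLLHLLLLHLLHLLLLHLL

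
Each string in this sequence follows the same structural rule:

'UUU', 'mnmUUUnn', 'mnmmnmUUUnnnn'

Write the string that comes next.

mnmmnmmnmUUUnnnnnn

Every step adds mnm to the front and nn to the end of the previous string.
So the next term is mnm·mnmmnmUUUnnnn·nn.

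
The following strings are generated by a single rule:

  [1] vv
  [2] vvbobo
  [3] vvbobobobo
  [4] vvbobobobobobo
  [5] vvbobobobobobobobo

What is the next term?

Each term is the previous one with bobo appended.
One more step from vvbobobobobobobobo gives the answer.

vvbobobobobobobobobobo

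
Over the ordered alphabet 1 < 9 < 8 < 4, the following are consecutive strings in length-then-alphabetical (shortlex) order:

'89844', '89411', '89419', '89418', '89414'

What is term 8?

89498

Advancing 3 positions from 89414 through 89414 → 89491 → 89499 reaches term 8.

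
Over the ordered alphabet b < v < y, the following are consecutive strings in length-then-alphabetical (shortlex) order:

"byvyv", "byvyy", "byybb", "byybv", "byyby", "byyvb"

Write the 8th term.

byyvy

Advancing 2 positions from byyvb through byyvb → byyvv reaches term 8.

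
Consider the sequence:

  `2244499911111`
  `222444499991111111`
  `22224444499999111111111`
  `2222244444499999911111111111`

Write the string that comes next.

Term n consists of n 2's, followed by n+1 4's, followed by n+1 9's, followed by 2n+1 1's, where the shown terms are n = 2, 3, 4, 5.
At n = 6 the blocks have lengths 6, 7, 7, 13.

222222444444499999991111111111111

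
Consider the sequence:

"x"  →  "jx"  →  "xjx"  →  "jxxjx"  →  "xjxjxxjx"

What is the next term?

jxxjxxjxjxxjx

Each term (from the third on) is the two preceding terms concatenated in order: term 3 = x·jx = xjx.
The next term joins jxxjx and xjxjxxjx.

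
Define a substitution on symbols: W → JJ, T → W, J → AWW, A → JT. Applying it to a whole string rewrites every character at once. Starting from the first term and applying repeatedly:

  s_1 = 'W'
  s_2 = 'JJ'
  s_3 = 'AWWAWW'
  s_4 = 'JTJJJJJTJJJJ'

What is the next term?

AWWWAWWAWWAWWAWWAWWWAWWAWWAWWAWW

Rewriting each symbol of JTJJJJJTJJJJ: J→AWW, T→W, J→AWW, J→AWW, J→AWW, J→AWW, J→AWW, T→W, J→AWW, J→AWW, J→AWW, J→AWW, which concatenates to AWW W AWW AWW AWW AWW AWW W AWW AWW AWW AWW.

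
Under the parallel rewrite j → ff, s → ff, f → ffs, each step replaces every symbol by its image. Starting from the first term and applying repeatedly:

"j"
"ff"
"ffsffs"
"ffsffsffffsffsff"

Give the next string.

Rewriting the 16 symbols of ffsffsffffsffsff one by one yields ffs ffs ff ffs ffs ff ffs ffs ffs ffs ff ffs ffs ff ffs ffs; concatenated:

ffsffsffffsffsffffsffsffsffsffffsffsffffsffs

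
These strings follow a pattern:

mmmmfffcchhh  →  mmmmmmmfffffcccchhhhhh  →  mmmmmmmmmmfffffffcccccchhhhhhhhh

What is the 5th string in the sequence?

mmmmmmmmmmmmmmmmfffffffffffcccccccccchhhhhhhhhhhhhhh

Reading off run lengths: m runs 4, 7, 10; f runs 3, 5, 7; c runs 2, 4, 6; h runs 3, 6, 9 — each is linear in n (n = 1, 2, …).
Setting n = 5 gives 16, 11, 10, 15 characters in each block.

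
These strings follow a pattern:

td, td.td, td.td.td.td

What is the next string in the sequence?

Every step duplicates the string with '.' between the halves.
Doubling td.td.td.td with '.' between the halves:

td.td.td.td.td.td.td.td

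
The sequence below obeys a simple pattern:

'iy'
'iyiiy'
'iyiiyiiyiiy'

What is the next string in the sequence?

s(k+1) = s(k)·i·s(k) — each term doubles the last with 'i' between the halves.
Doubling iyiiyiiyiiy with 'i' between the halves:

iyiiyiiyiiyiiyiiyiiyiiy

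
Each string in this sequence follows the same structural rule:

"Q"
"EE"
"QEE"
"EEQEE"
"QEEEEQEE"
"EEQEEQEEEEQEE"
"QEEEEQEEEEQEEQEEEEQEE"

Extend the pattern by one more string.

EEQEEQEEEEQEEQEEEEQEEEEQEEQEEEEQEE

Each term (from the third on) is the two preceding terms concatenated in order: term 3 = Q·EE = QEE.
The next term joins EEQEEQEEEEQEE and QEEEEQEEEEQEEQEEEEQEE.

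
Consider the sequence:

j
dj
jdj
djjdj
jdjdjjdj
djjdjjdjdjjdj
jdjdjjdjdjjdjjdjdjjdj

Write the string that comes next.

djjdjjdjdjjdjjdjdjjdjdjjdjjdjdjjdj

This is a Fibonacci-style word recurrence s(k) = s(k−2)·s(k−1): e.g. j·dj = jdj.
The next term joins djjdjjdjdjjdj and jdjdjjdjdjjdjjdjdjjdj.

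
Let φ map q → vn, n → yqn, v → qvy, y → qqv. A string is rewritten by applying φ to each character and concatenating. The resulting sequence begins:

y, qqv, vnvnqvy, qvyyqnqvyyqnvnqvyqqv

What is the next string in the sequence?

φ(qvyyqnqvyyqnvnqvyqqv) expands symbol-by-symbol to vn qvy qqv qqv vn yqn vn qvy qqv qqv vn yqn qvy yqn vn qvy qqv vn vn qvy; joining the 20 pieces gives the next term.

vnqvyqqvqqvvnyqnvnqvyqqvqqvvnyqnqvyyqnvnqvyqqvvnvnqvy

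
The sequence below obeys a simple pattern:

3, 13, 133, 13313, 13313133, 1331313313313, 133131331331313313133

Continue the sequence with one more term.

From term 3 onward, concatenate the last term with the second-to-last: 13·3 = 133, 133·13 = 13313, …
The next term joins 133131331331313313133 and 1331313313313.

1331313313313133131331331313313313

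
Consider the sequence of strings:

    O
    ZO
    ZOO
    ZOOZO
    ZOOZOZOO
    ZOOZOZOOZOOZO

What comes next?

This is a Fibonacci-style word recurrence s(k) = s(k−1)·s(k−2): e.g. ZO·O = ZOO.
Continuing: ZOOZOZOOZOOZO · ZOOZOZOO gives term 7.

ZOOZOZOOZOOZOZOOZOZOO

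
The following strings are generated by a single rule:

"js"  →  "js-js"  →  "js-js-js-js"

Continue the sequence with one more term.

s(k+1) = s(k)·-·s(k) — each term doubles the last with '-' between the halves.
Doubling js-js-js-js with '-' between the halves:

js-js-js-js-js-js-js-js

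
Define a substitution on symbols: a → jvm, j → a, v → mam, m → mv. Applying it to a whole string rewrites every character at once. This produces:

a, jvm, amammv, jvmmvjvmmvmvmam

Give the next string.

amammvmvmamamammvmvmammvmammvjvmmv

Applying the rule to each of the 15 symbols of jvmmvjvmmvmvmam gives the pieces a mam mv mv mam a mam mv mv mam mv mam mv jvm mv, which concatenate to the answer.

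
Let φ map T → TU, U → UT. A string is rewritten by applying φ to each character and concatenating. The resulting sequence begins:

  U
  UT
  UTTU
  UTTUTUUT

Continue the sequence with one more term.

UTTUTUUTTUUTUTTU

Rewriting each symbol of UTTUTUUT: U→UT, T→TU, T→TU, U→UT, T→TU, U→UT, U→UT, T→TU, which concatenates to UT TU TU UT TU UT UT TU.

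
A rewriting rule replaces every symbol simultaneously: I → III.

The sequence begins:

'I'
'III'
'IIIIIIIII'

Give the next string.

IIIIIIIIIIIIIIIIIIIIIIIIIII

Rewriting each symbol of IIIIIIIII: I→III, I→III, I→III, I→III, I→III, I→III, I→III, I→III, I→III, which concatenates to III III III III III III III III III.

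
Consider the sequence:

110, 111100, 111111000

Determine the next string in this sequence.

Term n consists of 2n 1's, followed by n 0's (n = 1, 2, …).
Setting n = 4 gives 8, 4 characters in each block.

111111110000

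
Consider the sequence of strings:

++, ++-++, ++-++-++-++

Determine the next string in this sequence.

++-++-++-++-++-++-++-++

Each string is two copies of the previous one joined by '-'.
So the next term is two copies of ++-++-++-++ with '-' between the halves.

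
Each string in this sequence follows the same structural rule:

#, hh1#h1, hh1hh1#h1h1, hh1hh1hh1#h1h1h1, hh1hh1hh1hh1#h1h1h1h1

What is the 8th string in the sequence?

Every step adds hh1 to the front and h1 to the end of the previous string.
From hh1hh1hh1hh1#h1h1h1h1, 3 further steps: hh1hh1hh1hh1#h1h1h1h1 → hh1hh1hh1hh1hh1#h1h1h1h1h1 → hh1hh1hh1hh1hh1hh1#h1h1h1h1h1h1 → (answer).

hh1hh1hh1hh1hh1hh1hh1#h1h1h1h1h1h1h1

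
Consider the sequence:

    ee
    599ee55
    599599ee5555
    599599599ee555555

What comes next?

599599599599ee55555555

Each term wraps the previous one in 599 on the left and 55 on the right.
So the next term is 599·599599599ee555555·55.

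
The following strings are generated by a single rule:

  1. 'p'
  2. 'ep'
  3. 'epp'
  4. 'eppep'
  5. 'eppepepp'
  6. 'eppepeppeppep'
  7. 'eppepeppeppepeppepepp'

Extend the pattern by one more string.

Each term (from the third on) is the previous term followed by the one before it: term 3 = ep·p = epp.
Continuing: eppepeppeppepeppepepp · eppepeppeppep gives term 8.

eppepeppeppepeppepeppeppepeppeppep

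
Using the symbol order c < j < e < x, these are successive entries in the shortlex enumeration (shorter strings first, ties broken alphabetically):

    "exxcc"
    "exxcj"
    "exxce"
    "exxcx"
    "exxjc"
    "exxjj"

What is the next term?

Treat exxjj as a base-4 numeral over the given alphabet and add one, carrying through any trailing x's.

exxje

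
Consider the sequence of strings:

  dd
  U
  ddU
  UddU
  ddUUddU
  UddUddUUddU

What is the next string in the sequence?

ddUUddUUddUddUUddU

This is a Fibonacci-style word recurrence s(k) = s(k−2)·s(k−1): e.g. dd·U = ddU.
The next term joins ddUUddU and UddUddUUddU.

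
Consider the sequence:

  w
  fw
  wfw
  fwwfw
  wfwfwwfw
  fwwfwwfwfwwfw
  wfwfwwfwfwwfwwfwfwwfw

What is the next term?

This is a Fibonacci-style word recurrence s(k) = s(k−2)·s(k−1): e.g. w·fw = wfw.
So term 8 is fwwfwwfwfwwfw·wfwfwwfwfwwfwwfwfwwfw.

fwwfwwfwfwwfwwfwfwwfwfwwfwwfwfwwfw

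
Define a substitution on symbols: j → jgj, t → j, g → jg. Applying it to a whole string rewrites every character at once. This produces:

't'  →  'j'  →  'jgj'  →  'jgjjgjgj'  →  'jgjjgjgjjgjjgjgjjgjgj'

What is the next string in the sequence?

Replace each of the 21 characters of jgjjgjgjjgjjgjgjjgjgj in place — jgj jg jgj jgj jg jgj jg jgj jgj jg jgj jgj jg jgj jg jgj jgj jg jgj jg jgj — and concatenate.

jgjjgjgjjgjjgjgjjgjgjjgjjgjgjjgjjgjgjjgjgjjgjjgjgjjgjgj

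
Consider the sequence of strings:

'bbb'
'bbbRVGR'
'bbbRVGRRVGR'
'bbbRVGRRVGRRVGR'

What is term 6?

bbbRVGRRVGRRVGRRVGRRVGR

Each term is the previous one with RVGR appended.
From bbbRVGRRVGRRVGR, 2 further steps: bbbRVGRRVGRRVGR → bbbRVGRRVGRRVGRRVGR → (answer).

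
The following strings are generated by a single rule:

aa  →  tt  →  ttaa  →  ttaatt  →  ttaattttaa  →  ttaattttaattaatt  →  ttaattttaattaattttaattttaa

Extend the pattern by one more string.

This is a Fibonacci-style word recurrence s(k) = s(k−1)·s(k−2): e.g. tt·aa = ttaa.
So term 8 is ttaattttaattaattttaattttaa·ttaattttaattaatt.

ttaattttaattaattttaattttaattaattttaattaatt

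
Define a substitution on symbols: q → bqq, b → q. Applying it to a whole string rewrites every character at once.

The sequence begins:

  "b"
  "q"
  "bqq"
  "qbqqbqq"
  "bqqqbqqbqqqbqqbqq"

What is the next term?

Applying the rule to each of the 17 symbols of bqqqbqqbqqqbqqbqq gives the pieces q bqq bqq bqq q bqq bqq q bqq bqq bqq q bqq bqq q bqq bqq, which concatenate to the answer.

qbqqbqqbqqqbqqbqqqbqqbqqbqqqbqqbqqqbqqbqq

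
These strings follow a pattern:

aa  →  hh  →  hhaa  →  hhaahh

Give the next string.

From term 3 onward, concatenate the last term with the second-to-last: hh·aa = hhaa, hhaa·hh = hhaahh, …
Continuing: hhaahh · hhaa gives term 5.

hhaahhhhaa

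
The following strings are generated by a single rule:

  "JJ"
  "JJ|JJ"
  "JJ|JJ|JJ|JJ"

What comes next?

Each string is two copies of the previous one joined by '|'.
Doubling JJ|JJ|JJ|JJ with '|' between the halves:

JJ|JJ|JJ|JJ|JJ|JJ|JJ|JJ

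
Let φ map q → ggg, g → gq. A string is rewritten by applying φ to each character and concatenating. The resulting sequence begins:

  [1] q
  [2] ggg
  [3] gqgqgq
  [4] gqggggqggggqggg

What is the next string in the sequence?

Replace each of the 15 characters of gqggggqggggqggg in place — gq ggg gq gq gq gq ggg gq gq gq gq ggg gq gq gq — and concatenate.

gqggggqgqgqgqggggqgqgqgqggggqgqgq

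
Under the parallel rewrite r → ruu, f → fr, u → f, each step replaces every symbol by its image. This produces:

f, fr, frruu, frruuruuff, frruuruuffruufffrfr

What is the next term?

Applying the rule to each of the 19 symbols of frruuruuffruufffrfr gives the pieces fr ruu ruu f f ruu f f fr fr ruu f f fr fr fr ruu fr ruu, which concatenate to the answer.

frruuruuffruufffrfrruufffrfrfrruufrruu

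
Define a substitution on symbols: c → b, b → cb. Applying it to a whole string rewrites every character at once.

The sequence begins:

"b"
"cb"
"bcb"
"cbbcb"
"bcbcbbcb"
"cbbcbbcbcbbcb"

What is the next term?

bcbcbbcbcbbcbbcbcbbcb

φ(cbbcbbcbcbbcb) expands symbol-by-symbol to b cb cb b cb cb b cb b cb cb b cb; joining the 13 pieces gives the next term.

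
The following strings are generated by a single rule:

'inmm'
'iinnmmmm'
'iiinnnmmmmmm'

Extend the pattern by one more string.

iiiinnnnmmmmmmmm

The n-th term is n i's then n n's then 2n m's (n = 1, 2, …).
At n = 4 the blocks have lengths 4, 4, 8.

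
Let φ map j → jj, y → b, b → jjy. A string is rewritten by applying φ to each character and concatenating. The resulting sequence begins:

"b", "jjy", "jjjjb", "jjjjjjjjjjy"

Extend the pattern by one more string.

jjjjjjjjjjjjjjjjjjjjb

Rewriting each symbol of jjjjjjjjjjy: j→jj, j→jj, j→jj, j→jj, j→jj, j→jj, j→jj, j→jj, j→jj, j→jj, y→b, which concatenates to jj jj jj jj jj jj jj jj jj jj b.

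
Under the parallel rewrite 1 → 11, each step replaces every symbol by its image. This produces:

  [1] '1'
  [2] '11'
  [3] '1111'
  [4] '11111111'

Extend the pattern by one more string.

1111111111111111

Expanding 11111111: 1→11, 1→11, 1→11, 1→11, 1→11, 1→11, 1→11, 1→11. Concatenated: 11 11 11 11 11 11 11 11.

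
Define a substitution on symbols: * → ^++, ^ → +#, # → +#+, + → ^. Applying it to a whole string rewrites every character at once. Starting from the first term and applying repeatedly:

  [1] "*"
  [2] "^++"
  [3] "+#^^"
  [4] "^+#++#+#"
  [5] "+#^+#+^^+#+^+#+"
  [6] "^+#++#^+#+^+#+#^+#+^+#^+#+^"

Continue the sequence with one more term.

Applying the rule to each of the 27 symbols of ^+#++#^+#+^+#+#^+#+^+#^+#+^ gives the pieces +# ^ +#+ ^ ^ +#+ +# ^ +#+ ^ +# ^ +#+ ^ +#+ +# ^ +#+ ^ +# ^ +#+ +# ^ +#+ ^ +#, which concatenate to the answer.

+#^+#+^^+#++#^+#+^+#^+#+^+#++#^+#+^+#^+#++#^+#+^+#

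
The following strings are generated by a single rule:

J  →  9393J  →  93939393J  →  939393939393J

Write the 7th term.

939393939393939393939393J

Each term is the previous one with 9393 prepended.
From 939393939393J, 3 further steps: 939393939393J → 9393939393939393J → 93939393939393939393J → (answer).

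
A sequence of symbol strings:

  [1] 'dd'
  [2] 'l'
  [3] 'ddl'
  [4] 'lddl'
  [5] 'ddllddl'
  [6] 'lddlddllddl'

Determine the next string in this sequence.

Each term (from the third on) is the two preceding terms concatenated in order: term 3 = dd·l = ddl.
Continuing: ddllddl · lddlddllddl gives term 7.

ddllddllddlddllddl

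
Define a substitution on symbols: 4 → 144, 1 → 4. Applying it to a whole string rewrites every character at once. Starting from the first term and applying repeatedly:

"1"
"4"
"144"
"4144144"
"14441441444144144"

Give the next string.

φ(14441441444144144) expands symbol-by-symbol to 4 144 144 144 4 144 144 4 144 144 144 4 144 144 4 144 144; joining the 17 pieces gives the next term.

41441441444144144414414414441441444144144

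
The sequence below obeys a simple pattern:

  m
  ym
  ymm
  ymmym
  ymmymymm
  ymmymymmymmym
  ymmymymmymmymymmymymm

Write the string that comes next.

Each term (from the third on) is the previous term followed by the one before it: term 3 = ym·m = ymm.
The next term joins ymmymymmymmymymmymymm and ymmymymmymmym.

ymmymymmymmymymmymymmymmymymmymmym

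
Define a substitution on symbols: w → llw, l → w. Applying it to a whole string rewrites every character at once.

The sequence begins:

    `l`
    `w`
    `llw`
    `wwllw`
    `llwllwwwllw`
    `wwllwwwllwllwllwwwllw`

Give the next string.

φ(wwllwwwllwllwllwwwllw) expands symbol-by-symbol to llw llw w w llw llw llw w w llw w w llw w w llw llw llw w w llw; joining the 21 pieces gives the next term.

llwllwwwllwllwllwwwllwwwllwwwllwllwllwwwllw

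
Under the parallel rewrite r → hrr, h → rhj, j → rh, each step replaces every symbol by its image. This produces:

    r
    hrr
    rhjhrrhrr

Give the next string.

hrrrhjrhrhjhrrhrrrhjhrrhrr

Expanding rhjhrrhrr: r→hrr, h→rhj, j→rh, h→rhj, r→hrr, r→hrr, h→rhj, r→hrr, r→hrr. Concatenated: hrr rhj rh rhj hrr hrr rhj hrr hrr.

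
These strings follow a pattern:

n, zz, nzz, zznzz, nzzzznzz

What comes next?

zznzznzzzznzz

From term 3 onward, concatenate the second-to-last term with the last: n·zz = nzz, zz·nzz = zznzz, …
So term 6 is zznzz·nzzzznzz.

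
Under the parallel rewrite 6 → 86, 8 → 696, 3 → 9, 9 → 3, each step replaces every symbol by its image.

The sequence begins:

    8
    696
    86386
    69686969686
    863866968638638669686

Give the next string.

Rewriting the 21 symbols of 863866968638638669686 one by one yields 696 86 9 696 86 86 3 86 696 86 9 696 86 9 696 86 86 3 86 696 86; concatenated:

6968696968686386696869696869696868638669686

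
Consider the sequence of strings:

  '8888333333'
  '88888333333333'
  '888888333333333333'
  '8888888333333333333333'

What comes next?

88888888333333333333333333

Each string has the form 8^{n+2} 3^{3n}, where the shown terms are n = 2, 3, 4, 5.
For the next term, n = 6, so the run lengths are 8, 18.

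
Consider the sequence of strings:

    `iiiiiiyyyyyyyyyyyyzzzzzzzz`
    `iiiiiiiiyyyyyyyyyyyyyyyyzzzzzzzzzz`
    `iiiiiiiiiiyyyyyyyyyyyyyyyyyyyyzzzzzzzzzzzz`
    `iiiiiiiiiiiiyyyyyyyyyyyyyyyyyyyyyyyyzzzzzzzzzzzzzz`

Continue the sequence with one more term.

Reading off run lengths: i runs 6, 8, 10, 12; y runs 12, 16, 20, 24; z runs 8, 10, 12, 14 — each is linear in n, where the shown terms are n = 3, 4, 5, 6.
For the next term, n = 7, so the run lengths are 14, 28, 16.

iiiiiiiiiiiiiiyyyyyyyyyyyyyyyyyyyyyyyyyyyyzzzzzzzzzzzzzzzz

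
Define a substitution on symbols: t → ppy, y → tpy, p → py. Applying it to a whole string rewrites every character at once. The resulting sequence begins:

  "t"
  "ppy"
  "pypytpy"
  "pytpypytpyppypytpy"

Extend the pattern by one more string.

Rewriting the 18 symbols of pytpypytpyppypytpy one by one yields py tpy ppy py tpy py tpy ppy py tpy py py tpy py tpy ppy py tpy; concatenated:

pytpyppypytpypytpyppypytpypypytpypytpyppypytpy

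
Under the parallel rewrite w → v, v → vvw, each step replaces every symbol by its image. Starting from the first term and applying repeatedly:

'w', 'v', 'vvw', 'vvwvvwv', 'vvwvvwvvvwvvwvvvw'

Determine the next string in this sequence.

φ(vvwvvwvvvwvvwvvvw) expands symbol-by-symbol to vvw vvw v vvw vvw v vvw vvw vvw v vvw vvw v vvw vvw vvw v; joining the 17 pieces gives the next term.

vvwvvwvvvwvvwvvvwvvwvvwvvvwvvwvvvwvvwvvwv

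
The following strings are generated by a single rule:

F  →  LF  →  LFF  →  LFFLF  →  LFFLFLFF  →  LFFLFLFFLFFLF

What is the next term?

Each term (from the third on) is the previous term followed by the one before it: term 3 = LF·F = LFF.
So term 7 is LFFLFLFFLFFLF·LFFLFLFF.

LFFLFLFFLFFLFLFFLFLFF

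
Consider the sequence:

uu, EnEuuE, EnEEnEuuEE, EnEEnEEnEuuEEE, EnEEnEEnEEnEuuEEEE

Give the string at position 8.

Every step adds EnE to the front and E to the end of the previous string.
From EnEEnEEnEEnEuuEEEE, 3 further steps: EnEEnEEnEEnEuuEEEE → EnEEnEEnEEnEEnEuuEEEEE → EnEEnEEnEEnEEnEEnEuuEEEEEE → (answer).

EnEEnEEnEEnEEnEEnEEnEuuEEEEEEE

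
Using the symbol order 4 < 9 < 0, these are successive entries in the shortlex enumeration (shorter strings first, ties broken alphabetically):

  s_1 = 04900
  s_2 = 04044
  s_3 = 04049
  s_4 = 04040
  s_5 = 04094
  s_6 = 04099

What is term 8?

04004

Continuing the enumeration 2 steps past 04099: 04099 → 04090 → (answer).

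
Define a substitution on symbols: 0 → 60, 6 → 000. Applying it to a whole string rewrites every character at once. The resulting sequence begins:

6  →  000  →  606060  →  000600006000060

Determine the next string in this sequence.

Replace each of the 15 characters of 000600006000060 in place — 60 60 60 000 60 60 60 60 000 60 60 60 60 000 60 — and concatenate.

606060000606060600006060606000060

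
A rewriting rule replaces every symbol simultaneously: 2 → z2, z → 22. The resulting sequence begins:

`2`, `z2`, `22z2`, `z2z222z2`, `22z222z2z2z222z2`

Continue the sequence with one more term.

Applying the rule to each of the 16 symbols of 22z222z2z2z222z2 gives the pieces z2 z2 22 z2 z2 z2 22 z2 22 z2 22 z2 z2 z2 22 z2, which concatenate to the answer.

z2z222z2z2z222z222z222z2z2z222z2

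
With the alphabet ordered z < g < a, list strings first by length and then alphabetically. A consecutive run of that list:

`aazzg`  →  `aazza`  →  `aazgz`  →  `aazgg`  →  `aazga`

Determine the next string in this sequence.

aazaz

Treat aazga as a base-3 numeral over the given alphabet and add one, carrying through any trailing a's.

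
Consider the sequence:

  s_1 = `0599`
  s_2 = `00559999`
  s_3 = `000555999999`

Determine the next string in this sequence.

Reading off run lengths: 0 runs 1, 2, 3; 5 runs 1, 2, 3; 9 runs 2, 4, 6 — each is linear in n (n = 1, 2, …).
Setting n = 4 gives 4, 4, 8 characters in each block.

0000555599999999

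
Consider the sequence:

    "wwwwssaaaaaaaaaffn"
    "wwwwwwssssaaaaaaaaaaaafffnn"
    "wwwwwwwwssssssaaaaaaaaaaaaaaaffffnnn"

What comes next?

wwwwwwwwwwssssssssaaaaaaaaaaaaaaaaaafffffnnnn

Reading off run lengths: w runs 4, 6, 8; s runs 2, 4, 6; a runs 9, 12, 15; f runs 2, 3, 4; n runs 1, 2, 3 — each is linear in n, where the shown terms are n = 2, 3, 4.
For the next term, n = 5, so the run lengths are 10, 8, 18, 5, 4.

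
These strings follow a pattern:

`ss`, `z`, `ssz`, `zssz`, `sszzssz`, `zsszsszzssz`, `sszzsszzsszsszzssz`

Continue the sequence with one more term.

zsszsszzsszsszzsszzsszsszzssz

From term 3 onward, concatenate the second-to-last term with the last: ss·z = ssz, z·ssz = zssz, …
Continuing: zsszsszzssz · sszzsszzsszsszzssz gives term 8.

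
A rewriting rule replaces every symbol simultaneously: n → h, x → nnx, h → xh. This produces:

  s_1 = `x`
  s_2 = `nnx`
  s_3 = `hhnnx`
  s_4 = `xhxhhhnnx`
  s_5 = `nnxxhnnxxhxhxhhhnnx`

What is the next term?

Rewriting the 19 symbols of nnxxhnnxxhxhxhhhnnx one by one yields h h nnx nnx xh h h nnx nnx xh nnx xh nnx xh xh xh h h nnx; concatenated:

hhnnxnnxxhhhnnxnnxxhnnxxhnnxxhxhxhhhnnx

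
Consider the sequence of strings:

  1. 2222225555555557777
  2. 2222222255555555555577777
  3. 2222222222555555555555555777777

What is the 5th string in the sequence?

Reading off run lengths: 2 runs 6, 8, 10; 5 runs 9, 12, 15; 7 runs 4, 5, 6 — each is linear in n, where the shown terms are n = 3, 4, 5.
At n = 7 the blocks have lengths 14, 21, 8.

2222222222222255555555555555555555577777777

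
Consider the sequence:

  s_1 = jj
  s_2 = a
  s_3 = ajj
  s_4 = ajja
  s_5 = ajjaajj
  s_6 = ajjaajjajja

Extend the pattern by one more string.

ajjaajjajjaajjaajj

From term 3 onward, concatenate the last term with the second-to-last: a·jj = ajj, ajj·a = ajja, …
Continuing: ajjaajjajja · ajjaajj gives term 7.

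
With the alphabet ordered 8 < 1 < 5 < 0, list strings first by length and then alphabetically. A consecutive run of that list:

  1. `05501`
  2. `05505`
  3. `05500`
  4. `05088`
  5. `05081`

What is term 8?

Stepping forward 3 times from 05081: 05081 → 05085 → 05080, then the target.

05018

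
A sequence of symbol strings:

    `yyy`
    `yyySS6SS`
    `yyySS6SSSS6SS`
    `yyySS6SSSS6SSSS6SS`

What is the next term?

Every step adds SS6SS to the end: s(k+1) = s(k)·SS6SS.
So the next term is yyySS6SSSS6SSSS6SS·SS6SS.

yyySS6SSSS6SSSS6SSSS6SS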